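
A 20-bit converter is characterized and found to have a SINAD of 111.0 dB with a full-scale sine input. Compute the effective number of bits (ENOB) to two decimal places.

ENOB = (SINAD − 1.76) / 6.02 = (111.0 − 1.76)/6.02 = 18.146.

18.15 bits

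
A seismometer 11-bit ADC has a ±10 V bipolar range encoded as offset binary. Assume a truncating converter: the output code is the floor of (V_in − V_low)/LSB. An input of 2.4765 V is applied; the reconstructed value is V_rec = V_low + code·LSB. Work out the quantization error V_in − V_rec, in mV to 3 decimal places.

Step size: 20 V ÷ 2^11 = 9.766 mV.
Scaled input = 1277.5936 LSBs, so code = 1277.
Code 1277 maps back to (−10) + 1277×0.00976562 V = 2.4707031 V.
V_in − V_rec = 0.00579687 V = 5.797 mV.

5.797 mV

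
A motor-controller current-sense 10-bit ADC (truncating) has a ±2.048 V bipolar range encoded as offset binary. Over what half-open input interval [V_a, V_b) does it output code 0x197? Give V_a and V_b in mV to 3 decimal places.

LSB = 4.096/2^10 = 4.000 mV.
Code 0x197 = 407 decimal.
V_a = V_low + 407·LSB = -0.42 V; V_b = V_low + 408·LSB = -0.416 V.

[-420.000 mV, -416.000 mV)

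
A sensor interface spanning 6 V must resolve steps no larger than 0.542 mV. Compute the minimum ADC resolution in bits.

Number of steps required ≥ 6 V / 0.542 mV = 11070.11.
Need 2^N ≥ 11070.11; 2^13 = 8192, 2^14 = 16384.
Minimum N = 14.

14 bits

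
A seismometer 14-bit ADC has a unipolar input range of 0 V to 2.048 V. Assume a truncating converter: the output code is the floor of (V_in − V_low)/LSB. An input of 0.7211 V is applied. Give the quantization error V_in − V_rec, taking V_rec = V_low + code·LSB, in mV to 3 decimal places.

One LSB is 2.048 V / 16384 = 125.00 µV.
Scaled input = 5768.8000 LSBs, so code = 5768.
V_rec = 0 + 5768·0.000125 = 0.721 V.
V_in − V_rec = 0.0001 V = 0.100 mV.

0.100 mV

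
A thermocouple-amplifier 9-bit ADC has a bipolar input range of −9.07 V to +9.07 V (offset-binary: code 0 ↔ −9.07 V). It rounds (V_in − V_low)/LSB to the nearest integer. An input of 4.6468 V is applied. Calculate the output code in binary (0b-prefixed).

Full-scale span = 18.14 V; LSB = 18.14/2^9 = 35.430 mV.
(4.6468 − (−9.07)) / 0.0354297 = 387.156 LSBs.
round(387.156) = 387.
In binary (0b-prefixed): 0b110000011.

code 0b110000011 (decimal 387)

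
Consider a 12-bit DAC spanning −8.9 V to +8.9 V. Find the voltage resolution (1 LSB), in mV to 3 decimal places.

Full-scale span = 17.8 V.
LSB = 17.8 / 2^12 = 17.8 / 4096 = 0.0043457 V = 4.346 mV.

4.346 mV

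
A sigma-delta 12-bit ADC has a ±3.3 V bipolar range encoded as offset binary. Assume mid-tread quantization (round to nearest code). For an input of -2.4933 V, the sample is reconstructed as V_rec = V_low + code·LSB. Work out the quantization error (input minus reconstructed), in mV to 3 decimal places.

-0.575 mV

One LSB is 6.6 V / 4096 = 1.611 mV.
(V_in − V_low)/LSB = (-2.4933 − (−3.3))/0.00161133 = 500.6429 → code 501 (round).
Code 501 maps back to (−3.3) + 501×0.00161133 V = -2.4927246 V.
Error = -2.4933 − (−2.4927246) = -0.000575391 V = -0.575 mV.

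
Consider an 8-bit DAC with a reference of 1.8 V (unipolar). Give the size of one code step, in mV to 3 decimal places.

Full-scale span = 1.8 V.
LSB = 1.8 / 2^8 = 1.8 / 256 = 0.00703125 V = 7.031 mV.

7.031 mV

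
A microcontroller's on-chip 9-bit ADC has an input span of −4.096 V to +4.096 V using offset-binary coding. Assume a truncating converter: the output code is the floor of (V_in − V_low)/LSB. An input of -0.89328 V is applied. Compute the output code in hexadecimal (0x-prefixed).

code 0xC8 (decimal 200)

With 512 levels over 8.192 V, one step is 16.000 mV.
Input sits at 200.170 steps above V_low.
So the output code is 200.
In hexadecimal (0x-prefixed): 0xC8.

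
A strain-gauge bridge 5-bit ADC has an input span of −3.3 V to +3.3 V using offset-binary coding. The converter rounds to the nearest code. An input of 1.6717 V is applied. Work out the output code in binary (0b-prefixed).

Full-scale span = 6.6 V; LSB = 6.6/2^5 = 206.250 mV.
(V_in − V_low)/LSB = (1.6717 − (−3.3)) / 0.20625 = 24.105.
Round → code 24.
In binary (0b-prefixed): 0b11000.

code 0b11000 (decimal 24)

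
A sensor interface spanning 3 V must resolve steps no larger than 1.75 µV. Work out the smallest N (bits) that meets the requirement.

21 bits

Number of steps required ≥ 3 V / 1.75 µV = 1714285.71.
Need 2^N ≥ 1714285.71; 2^20 = 1048576, 2^21 = 2097152.
Minimum N = 21.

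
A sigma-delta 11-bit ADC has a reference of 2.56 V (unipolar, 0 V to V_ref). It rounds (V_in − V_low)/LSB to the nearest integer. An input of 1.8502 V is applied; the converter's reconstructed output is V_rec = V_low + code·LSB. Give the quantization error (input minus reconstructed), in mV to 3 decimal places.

Step size: 2.56 V ÷ 2^11 = 1.250 mV.
Scaled input = 1480.1600 LSBs, so code = 1480.
Code 1480 maps back to 0 + 1480×0.00125 V = 1.85 V.
V_in − V_rec = 0.0002 V = 0.200 mV.

0.200 mV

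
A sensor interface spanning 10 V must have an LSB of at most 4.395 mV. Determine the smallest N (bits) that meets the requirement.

12 bits

Number of steps required ≥ 10 V / 4.395 mV = 2275.31.
Need 2^N ≥ 2275.31; 2^11 = 2048, 2^12 = 4096.
Minimum N = 12.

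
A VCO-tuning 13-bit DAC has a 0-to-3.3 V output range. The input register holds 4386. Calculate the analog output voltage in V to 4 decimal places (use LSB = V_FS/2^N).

LSB = 3.3 V / 2^13 = 402.83 µV.
V_out = 0 + 4386 × 0.000402832 V = 1.76682 V.

1.7668 V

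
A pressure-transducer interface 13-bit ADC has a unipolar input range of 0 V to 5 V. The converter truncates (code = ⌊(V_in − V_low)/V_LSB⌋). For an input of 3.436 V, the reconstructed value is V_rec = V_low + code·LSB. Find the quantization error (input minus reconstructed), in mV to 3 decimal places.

Step size: 5 V ÷ 2^13 = 0.610 mV.
(V_in − V_low)/LSB = (3.436 − 0)/0.000610352 = 5629.5424 → code 5629 (floor).
V_rec = 0 + 5629·0.000610352 = 3.4356689 V.
Difference: 0.000331055 V → 0.331 mV.

0.331 mV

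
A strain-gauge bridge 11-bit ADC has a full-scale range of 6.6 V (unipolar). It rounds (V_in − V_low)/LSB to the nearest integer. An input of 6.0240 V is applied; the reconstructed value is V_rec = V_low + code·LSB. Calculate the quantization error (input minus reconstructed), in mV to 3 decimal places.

One LSB is 6.6 V / 2048 = 3.223 mV.
Scaled input = 1869.2655 LSBs, so code = 1869.
Code 1869 maps back to 0 + 1869×0.00322266 V = 6.0231445 V.
Difference: 0.000855469 V → 0.855 mV.

0.855 mV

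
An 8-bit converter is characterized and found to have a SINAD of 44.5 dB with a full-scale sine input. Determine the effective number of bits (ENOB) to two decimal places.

7.10 bits

ENOB = (SINAD − 1.76) / 6.02 = (44.5 − 1.76)/6.02 = 7.100.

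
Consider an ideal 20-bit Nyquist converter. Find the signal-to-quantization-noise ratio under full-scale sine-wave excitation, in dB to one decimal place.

SNR ≈ 6.02·N + 1.76 dB = 6.02·20 + 1.76 = 122.16 dB.

122.2 dB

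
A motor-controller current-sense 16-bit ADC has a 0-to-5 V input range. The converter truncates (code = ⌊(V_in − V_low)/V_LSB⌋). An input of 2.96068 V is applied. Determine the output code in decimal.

LSB = 5 V / 65536 = 76.29 µV.
(V_in − V_low)/LSB = (2.96068 − 0) / 7.62939e-05 = 38806.225.
So the output code is 38806.

code 38806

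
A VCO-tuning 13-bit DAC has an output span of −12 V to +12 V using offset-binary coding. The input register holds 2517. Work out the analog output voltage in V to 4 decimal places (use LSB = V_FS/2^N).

LSB = 24 V / 2^13 = 2.930 mV.
V_out = (−12) + 2517 × 0.00292969 V = -4.62598 V.

-4.6260 V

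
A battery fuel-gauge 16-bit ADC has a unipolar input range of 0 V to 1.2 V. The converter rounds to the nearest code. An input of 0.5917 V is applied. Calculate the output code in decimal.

code 32315

LSB = 1.2 V / 65536 = 18.31 µV.
(V_in − V_low)/LSB = (0.5917 − 0) / 1.83105e-05 = 32314.709.
round(32314.709) = 32315.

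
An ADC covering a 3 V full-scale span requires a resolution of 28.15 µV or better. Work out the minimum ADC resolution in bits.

Number of steps required ≥ 3 V / 28.15 µV = 106571.94.
Need 2^N ≥ 106571.94; 2^16 = 65536, 2^17 = 131072.
Minimum N = 17.

17 bits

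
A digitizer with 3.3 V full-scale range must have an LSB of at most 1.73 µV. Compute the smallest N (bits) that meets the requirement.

21 bits

Number of steps required ≥ 3.3 V / 1.73 µV = 1907514.45.
Need 2^N ≥ 1907514.45; 2^20 = 1048576, 2^21 = 2097152.
Minimum N = 21.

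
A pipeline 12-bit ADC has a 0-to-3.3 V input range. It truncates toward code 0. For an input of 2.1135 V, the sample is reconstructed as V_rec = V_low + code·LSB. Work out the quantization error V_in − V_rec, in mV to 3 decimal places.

0.243 mV

LSB = 3.3/2^12 = 0.806 mV.
Scaled input = 2623.3018 LSBs, so code = 2623.
Reconstructed: 2.1132568 V.
Error = 2.1135 − 2.1132568 = 0.000243164 V = 0.243 mV.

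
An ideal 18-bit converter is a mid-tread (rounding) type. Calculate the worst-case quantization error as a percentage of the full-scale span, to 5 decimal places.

Rounding → worst-case error = ½ LSB = V_FS/2^19, so 100/524288 = 0.000190735 % of full scale.

0.00019 %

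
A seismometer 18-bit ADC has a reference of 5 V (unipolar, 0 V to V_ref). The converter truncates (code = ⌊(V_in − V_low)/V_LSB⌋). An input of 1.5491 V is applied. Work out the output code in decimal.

With 262144 levels over 5 V, one step is 19.07 µV.
(1.5491 − 0) / 1.90735e-05 = 81217.454 LSBs.
⌊·⌋(81217.454) = 81217.

code 81217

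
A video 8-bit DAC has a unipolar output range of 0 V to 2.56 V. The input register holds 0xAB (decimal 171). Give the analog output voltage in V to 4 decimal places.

1.7100 V

LSB = 2.56 V / 2^8 = 10.000 mV.
Code 0xAB = 171 decimal.
V_out = 0 + 171 × 0.01 V = 1.71 V.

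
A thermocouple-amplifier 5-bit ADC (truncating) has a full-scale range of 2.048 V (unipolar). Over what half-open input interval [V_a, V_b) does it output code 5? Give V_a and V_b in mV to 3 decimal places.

LSB = 2.048/2^5 = 64.000 mV.
V_a = V_low + 5·LSB = 0.32 V; V_b = V_low + 6·LSB = 0.384 V.

[320.000 mV, 384.000 mV)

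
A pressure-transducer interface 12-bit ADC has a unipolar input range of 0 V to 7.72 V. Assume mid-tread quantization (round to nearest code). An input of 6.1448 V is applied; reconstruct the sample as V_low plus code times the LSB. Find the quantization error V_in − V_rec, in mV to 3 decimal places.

Step size: 7.72 V ÷ 2^12 = 1.885 mV.
(6.1448 − 0)/0.00188477 = 3260.2462; round gives code 3260.
Reconstructed: 6.1443359 V.
Error = 6.1448 − 6.1443359 = 0.000464063 V = 0.464 mV.

0.464 mV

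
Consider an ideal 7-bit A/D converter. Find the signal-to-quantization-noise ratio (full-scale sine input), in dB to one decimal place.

SNR ≈ 6.02·N + 1.76 dB = 6.02·7 + 1.76 = 43.90 dB.

43.9 dB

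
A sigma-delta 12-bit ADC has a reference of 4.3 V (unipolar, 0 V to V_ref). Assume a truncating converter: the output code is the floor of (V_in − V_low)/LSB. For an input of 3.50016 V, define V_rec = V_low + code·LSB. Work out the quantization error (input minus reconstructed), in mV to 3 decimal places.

LSB = 4.3/2^12 = 1.050 mV.
(3.50016 − 0)/0.0010498 = 3334.1059; ⌊·⌋ gives code 3334.
Reconstructed: 3.5000488 V.
Difference: 0.000111172 V → 0.111 mV.

0.111 mV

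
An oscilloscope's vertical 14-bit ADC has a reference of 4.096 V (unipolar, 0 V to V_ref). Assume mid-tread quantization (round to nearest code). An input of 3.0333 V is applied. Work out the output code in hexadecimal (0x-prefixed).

With 16384 levels over 4.096 V, one step is 250.00 µV.
(3.0333 − 0) / 0.00025 = 12133.200 LSBs.
round(12133.200) = 12133.
In hexadecimal (0x-prefixed): 0x2F65.

code 0x2F65 (decimal 12133)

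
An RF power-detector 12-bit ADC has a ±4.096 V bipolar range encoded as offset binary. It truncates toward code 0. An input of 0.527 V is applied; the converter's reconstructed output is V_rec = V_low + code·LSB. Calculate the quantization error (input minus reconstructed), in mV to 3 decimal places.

Step size: 8.192 V ÷ 2^12 = 2.000 mV.
Scaled input = 2311.5000 LSBs, so code = 2311.
Reconstructed: 0.526 V.
Error = 0.527 − 0.526 = 0.001 V = 1.000 mV.

1.000 mV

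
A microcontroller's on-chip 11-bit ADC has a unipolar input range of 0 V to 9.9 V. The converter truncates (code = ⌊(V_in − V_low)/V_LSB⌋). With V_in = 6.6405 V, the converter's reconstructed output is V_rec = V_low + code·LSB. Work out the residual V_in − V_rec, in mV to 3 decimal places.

3.439 mV

LSB = 9.9/2^11 = 4.834 mV.
Scaled input = 1373.7115 LSBs, so code = 1373.
V_rec = 0 + 1373·0.00483398 = 6.6370605 V.
V_in − V_rec = 0.00343945 V = 3.439 mV.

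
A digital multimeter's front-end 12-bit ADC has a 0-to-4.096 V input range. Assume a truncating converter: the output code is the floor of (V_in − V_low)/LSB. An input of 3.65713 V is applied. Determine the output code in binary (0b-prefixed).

Full-scale span = 4.096 V; LSB = 4.096/2^12 = 1.000 mV.
(V_in − V_low)/LSB = (3.65713 − 0) / 0.001 = 3657.130.
Floor → code 3657.
In binary (0b-prefixed): 0b111001001001.

code 0b111001001001 (decimal 3657)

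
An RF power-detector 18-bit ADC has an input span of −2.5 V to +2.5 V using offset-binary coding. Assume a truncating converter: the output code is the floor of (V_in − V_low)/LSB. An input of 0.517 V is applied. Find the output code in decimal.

LSB = 5 V / 262144 = 19.07 µV.
(V_in − V_low)/LSB = (0.517 − (−2.5)) / 1.90735e-05 = 158177.690.
Floor → code 158177.

code 158177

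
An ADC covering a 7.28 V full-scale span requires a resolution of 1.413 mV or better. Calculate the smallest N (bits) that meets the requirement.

13 bits

Number of steps required ≥ 7.28 V / 1.413 mV = 5152.16.
Need 2^N ≥ 5152.16; 2^12 = 4096, 2^13 = 8192.
Minimum N = 13.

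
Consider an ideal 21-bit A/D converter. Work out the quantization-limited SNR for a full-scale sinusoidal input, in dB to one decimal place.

SNR ≈ 6.02·N + 1.76 dB = 6.02·21 + 1.76 = 128.18 dB.

128.2 dB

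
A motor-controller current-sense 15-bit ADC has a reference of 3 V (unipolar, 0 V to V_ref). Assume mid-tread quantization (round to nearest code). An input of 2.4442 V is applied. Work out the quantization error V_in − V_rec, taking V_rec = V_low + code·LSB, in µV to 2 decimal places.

16.65 µV

Step size: 3 V ÷ 2^15 = 91.55 µV.
Scaled input = 26697.1819 LSBs, so code = 26697.
V_rec = 0 + 26697·9.15527e-05 = 2.4441833 V.
Difference: 1.66504e-05 V → 16.65 µV.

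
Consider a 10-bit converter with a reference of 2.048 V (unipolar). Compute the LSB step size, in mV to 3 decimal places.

Full-scale span = 2.048 V.
LSB = 2.048 / 2^10 = 2.048 / 1024 = 0.002 V = 2.000 mV.

2.000 mV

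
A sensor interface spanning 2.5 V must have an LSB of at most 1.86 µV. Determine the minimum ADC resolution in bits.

Number of steps required ≥ 2.5 V / 1.86 µV = 1344086.02.
Need 2^N ≥ 1344086.02; 2^20 = 1048576, 2^21 = 2097152.
Minimum N = 21.

21 bits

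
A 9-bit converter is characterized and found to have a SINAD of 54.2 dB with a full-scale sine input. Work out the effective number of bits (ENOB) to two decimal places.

ENOB = (SINAD − 1.76) / 6.02 = (54.2 − 1.76)/6.02 = 8.711.

8.71 bits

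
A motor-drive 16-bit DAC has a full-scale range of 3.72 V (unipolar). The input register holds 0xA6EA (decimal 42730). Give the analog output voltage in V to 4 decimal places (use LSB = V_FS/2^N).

LSB = 3.72 V / 2^16 = 56.76 µV.
Code 0xA6EA = 42730 decimal.
V_out = 0 + 42730 × 5.67627e-05 V = 2.42547 V.

2.4255 V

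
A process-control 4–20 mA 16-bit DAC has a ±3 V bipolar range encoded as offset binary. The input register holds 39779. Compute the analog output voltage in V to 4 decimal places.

0.6419 V

LSB = 6 V / 2^16 = 91.55 µV.
V_out = (−3) + 39779 × 9.15527e-05 V = 0.641876 V.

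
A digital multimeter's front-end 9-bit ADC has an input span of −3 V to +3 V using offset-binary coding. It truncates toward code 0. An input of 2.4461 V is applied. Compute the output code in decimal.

LSB = 6 V / 512 = 11.719 mV.
(V_in − V_low)/LSB = (2.4461 − (−3)) / 0.0117188 = 464.734.
So the output code is 464.

code 464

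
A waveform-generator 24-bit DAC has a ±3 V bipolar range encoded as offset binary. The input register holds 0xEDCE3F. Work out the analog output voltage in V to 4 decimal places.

LSB = 6 V / 2^24 = 0.36 µV.
Code 0xEDCE3F = 15584831 decimal.
V_out = (−3) + 15584831 × 3.57628e-07 V = 2.57357 V.

2.5736 V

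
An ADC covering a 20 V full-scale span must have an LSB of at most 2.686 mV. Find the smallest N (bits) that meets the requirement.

13 bits

Number of steps required ≥ 20 V / 2.686 mV = 7446.02.
Need 2^N ≥ 7446.02; 2^12 = 4096, 2^13 = 8192.
Minimum N = 13.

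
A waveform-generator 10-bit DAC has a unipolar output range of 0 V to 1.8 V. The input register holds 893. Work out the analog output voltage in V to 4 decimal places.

1.5697 V

LSB = 1.8 V / 2^10 = 1.758 mV.
V_out = 0 + 893 × 0.00175781 V = 1.56973 V.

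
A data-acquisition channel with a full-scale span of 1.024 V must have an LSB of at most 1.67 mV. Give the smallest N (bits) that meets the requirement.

10 bits

Number of steps required ≥ 1.024 V / 1.67 mV = 613.17.
Need 2^N ≥ 613.17; 2^9 = 512, 2^10 = 1024.
Minimum N = 10.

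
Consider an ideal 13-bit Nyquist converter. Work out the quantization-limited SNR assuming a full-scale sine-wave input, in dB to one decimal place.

80.0 dB

SNR ≈ 6.02·N + 1.76 dB = 6.02·13 + 1.76 = 80.02 dB.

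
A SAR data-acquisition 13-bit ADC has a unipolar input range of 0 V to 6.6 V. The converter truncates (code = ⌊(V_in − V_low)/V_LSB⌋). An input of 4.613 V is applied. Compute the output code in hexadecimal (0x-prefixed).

code 0x165D (decimal 5725)

LSB = 6.6 V / 8192 = 0.806 mV.
Input sits at 5725.712 steps above V_low.
So the output code is 5725.
In hexadecimal (0x-prefixed): 0x165D.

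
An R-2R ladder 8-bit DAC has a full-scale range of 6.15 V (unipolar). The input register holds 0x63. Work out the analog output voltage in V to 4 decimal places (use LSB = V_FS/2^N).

2.3783 V

LSB = 6.15 V / 2^8 = 24.023 mV.
Code 0x63 = 99 decimal.
V_out = 0 + 99 × 0.0240234 V = 2.37832 V.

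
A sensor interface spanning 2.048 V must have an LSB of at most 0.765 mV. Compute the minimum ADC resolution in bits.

Number of steps required ≥ 2.048 V / 0.765 mV = 2677.12.
Need 2^N ≥ 2677.12; 2^11 = 2048, 2^12 = 4096.
Minimum N = 12.

12 bits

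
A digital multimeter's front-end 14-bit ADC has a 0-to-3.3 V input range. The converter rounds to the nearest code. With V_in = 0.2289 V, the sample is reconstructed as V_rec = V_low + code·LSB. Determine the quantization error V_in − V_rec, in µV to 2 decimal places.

91.41 µV

Step size: 3.3 V ÷ 2^14 = 201.42 µV.
(0.2289 − 0)/0.000201416 = 1136.4538; round gives code 1136.
Reconstructed: 0.22880859 V.
Error = 0.2289 − 0.22880859 = 9.14063e-05 V = 91.41 µV.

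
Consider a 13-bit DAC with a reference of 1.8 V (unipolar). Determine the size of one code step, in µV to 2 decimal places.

Full-scale span = 1.8 V.
LSB = 1.8 / 2^13 = 1.8 / 8192 = 0.000219727 V = 219.73 µV.

219.73 µV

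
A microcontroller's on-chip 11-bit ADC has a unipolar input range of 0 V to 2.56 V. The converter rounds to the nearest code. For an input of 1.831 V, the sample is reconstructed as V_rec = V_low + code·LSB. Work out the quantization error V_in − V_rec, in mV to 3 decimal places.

-0.250 mV

One LSB is 2.56 V / 2048 = 1.250 mV.
(V_in − V_low)/LSB = (1.831 − 0)/0.00125 = 1464.8000 → code 1465 (round).
V_rec = 0 + 1465·0.00125 = 1.83125 V.
Difference: -0.00025 V → -0.250 mV.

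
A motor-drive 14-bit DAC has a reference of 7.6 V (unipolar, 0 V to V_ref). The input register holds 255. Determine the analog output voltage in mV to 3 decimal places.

LSB = 7.6 V / 2^14 = 463.87 µV.
V_out = 0 + 255 × 0.000463867 V = 0.118286 V.
= 118.286 mV.

118.286 mV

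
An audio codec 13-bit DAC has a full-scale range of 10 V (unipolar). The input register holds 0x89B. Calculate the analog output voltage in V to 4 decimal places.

LSB = 10 V / 2^13 = 1.221 mV.
Code 0x89B = 2203 decimal.
V_out = 0 + 2203 × 0.0012207 V = 2.68921 V.

2.6892 V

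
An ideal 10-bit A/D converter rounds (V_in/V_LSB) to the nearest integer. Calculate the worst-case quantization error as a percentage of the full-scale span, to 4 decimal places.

0.0488 %

Rounding → worst-case error = ½ LSB = V_FS/2^11, so 100/2048 = 0.0488281 % of full scale.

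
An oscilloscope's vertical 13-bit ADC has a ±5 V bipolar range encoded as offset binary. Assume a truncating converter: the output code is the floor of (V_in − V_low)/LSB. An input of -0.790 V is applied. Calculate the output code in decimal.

code 3448

LSB = 10 V / 8192 = 1.221 mV.
(-0.790 − (−5)) / 0.0012207 = 3448.832 LSBs.
So the output code is 3448.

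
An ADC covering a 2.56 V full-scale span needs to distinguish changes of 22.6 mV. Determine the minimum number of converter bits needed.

Number of steps required ≥ 2.56 V / 22.6 mV = 113.27.
Need 2^N ≥ 113.27; 2^6 = 64, 2^7 = 128.
Minimum N = 7.

7 bits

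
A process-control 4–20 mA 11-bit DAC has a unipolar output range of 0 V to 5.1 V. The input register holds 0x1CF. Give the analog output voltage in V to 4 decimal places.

LSB = 5.1 V / 2^11 = 2.490 mV.
Code 0x1CF = 463 decimal.
V_out = 0 + 463 × 0.00249023 V = 1.15298 V.

1.1530 V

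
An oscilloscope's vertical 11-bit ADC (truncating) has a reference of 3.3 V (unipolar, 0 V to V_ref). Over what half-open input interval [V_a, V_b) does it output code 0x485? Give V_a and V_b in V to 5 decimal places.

[1.86431 V, 1.86592 V)

LSB = 3.3/2^11 = 1.611 mV.
Code 0x485 = 1157 decimal.
V_a = V_low + 1157·LSB = 1.86431 V; V_b = V_low + 1158·LSB = 1.86592 V.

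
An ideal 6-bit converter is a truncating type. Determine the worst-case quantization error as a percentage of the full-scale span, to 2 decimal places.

1.56 %

Truncating → worst-case error = 1 LSB = V_FS/2^6, so 100/64 = 1.5625 % of full scale.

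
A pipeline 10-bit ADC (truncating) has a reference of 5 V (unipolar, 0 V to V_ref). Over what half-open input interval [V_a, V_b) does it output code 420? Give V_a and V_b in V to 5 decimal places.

LSB = 5/2^10 = 4.883 mV.
V_a = V_low + 420·LSB = 2.05078 V; V_b = V_low + 421·LSB = 2.05566 V.

[2.05078 V, 2.05566 V)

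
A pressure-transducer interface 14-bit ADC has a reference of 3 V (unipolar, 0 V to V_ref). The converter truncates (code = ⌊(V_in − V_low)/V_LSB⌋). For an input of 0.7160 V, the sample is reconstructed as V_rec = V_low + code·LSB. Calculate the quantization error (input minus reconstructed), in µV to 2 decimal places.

Step size: 3 V ÷ 2^14 = 183.11 µV.
(V_in − V_low)/LSB = (0.7160 − 0)/0.000183105 = 3910.3147 → code 3910 (floor).
Reconstructed: 0.71594238 V.
Difference: 5.76172e-05 V → 57.62 µV.

57.62 µV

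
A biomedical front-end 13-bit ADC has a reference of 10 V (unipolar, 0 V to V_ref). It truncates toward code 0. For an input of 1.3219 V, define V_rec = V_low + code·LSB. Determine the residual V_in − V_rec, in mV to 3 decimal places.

Step size: 10 V ÷ 2^13 = 1.221 mV.
(V_in − V_low)/LSB = (1.3219 − 0)/0.0012207 = 1082.9005 → code 1082 (floor).
V_rec = 0 + 1082·0.0012207 = 1.3208008 V.
Error = 1.3219 − 1.3208008 = 0.00109922 V = 1.099 mV.

1.099 mV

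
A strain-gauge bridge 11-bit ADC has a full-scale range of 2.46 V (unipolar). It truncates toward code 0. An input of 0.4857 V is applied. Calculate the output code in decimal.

With 2048 levels over 2.46 V, one step is 1.201 mV.
(0.4857 − 0) / 0.00120117 = 404.355 LSBs.
So the output code is 404.

code 404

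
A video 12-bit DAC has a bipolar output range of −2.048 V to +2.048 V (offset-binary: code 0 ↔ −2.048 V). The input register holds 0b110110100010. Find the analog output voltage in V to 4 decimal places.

LSB = 4.096 V / 2^12 = 1.000 mV.
Code 0b110110100010 = 3490 decimal.
V_out = (−2.048) + 3490 × 0.001 V = 1.442 V.

1.4420 V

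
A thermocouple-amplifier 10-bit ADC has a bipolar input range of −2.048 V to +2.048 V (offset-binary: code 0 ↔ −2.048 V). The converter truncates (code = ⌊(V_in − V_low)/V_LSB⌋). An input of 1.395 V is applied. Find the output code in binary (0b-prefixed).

LSB = 4.096 V / 1024 = 4.000 mV.
Input sits at 860.750 steps above V_low.
So the output code is 860.
In binary (0b-prefixed): 0b1101011100.

code 0b1101011100 (decimal 860)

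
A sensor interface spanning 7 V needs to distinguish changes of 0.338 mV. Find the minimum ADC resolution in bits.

Number of steps required ≥ 7 V / 0.338 mV = 20710.06.
Need 2^N ≥ 20710.06; 2^14 = 16384, 2^15 = 32768.
Minimum N = 15.

15 bits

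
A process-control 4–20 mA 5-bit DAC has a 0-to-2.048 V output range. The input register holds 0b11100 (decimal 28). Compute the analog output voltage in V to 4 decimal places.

1.7920 V

LSB = 2.048 V / 2^5 = 64.000 mV.
Code 0b11100 = 28 decimal.
V_out = 0 + 28 × 0.064 V = 1.792 V.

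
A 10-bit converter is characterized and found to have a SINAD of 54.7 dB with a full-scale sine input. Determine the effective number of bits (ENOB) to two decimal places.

ENOB = (SINAD − 1.76) / 6.02 = (54.7 − 1.76)/6.02 = 8.794.

8.79 bits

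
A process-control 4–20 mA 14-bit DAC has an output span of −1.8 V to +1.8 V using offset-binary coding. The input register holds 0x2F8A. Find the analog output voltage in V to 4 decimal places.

0.8741 V

LSB = 3.6 V / 2^14 = 219.73 µV.
Code 0x2F8A = 12170 decimal.
V_out = (−1.8) + 12170 × 0.000219727 V = 0.874072 V.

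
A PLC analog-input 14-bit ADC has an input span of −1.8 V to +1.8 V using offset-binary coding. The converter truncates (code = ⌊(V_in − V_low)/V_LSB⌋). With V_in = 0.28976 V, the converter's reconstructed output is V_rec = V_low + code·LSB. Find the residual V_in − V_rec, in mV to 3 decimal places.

0.160 mV

LSB = 3.6/2^14 = 219.73 µV.
(V_in − V_low)/LSB = (0.28976 − (−1.8))/0.000219727 = 9510.7300 → code 9510 (floor).
Code 9510 maps back to (−1.8) + 9510×0.000219727 V = 0.28959961 V.
Difference: 0.000160391 V → 0.160 mV.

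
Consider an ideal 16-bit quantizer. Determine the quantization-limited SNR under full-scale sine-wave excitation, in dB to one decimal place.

SNR ≈ 6.02·N + 1.76 dB = 6.02·16 + 1.76 = 98.08 dB.

98.1 dB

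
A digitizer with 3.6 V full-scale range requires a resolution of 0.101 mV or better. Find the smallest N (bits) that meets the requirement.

Number of steps required ≥ 3.6 V / 0.101 mV = 35643.56.
Need 2^N ≥ 35643.56; 2^15 = 32768, 2^16 = 65536.
Minimum N = 16.

16 bits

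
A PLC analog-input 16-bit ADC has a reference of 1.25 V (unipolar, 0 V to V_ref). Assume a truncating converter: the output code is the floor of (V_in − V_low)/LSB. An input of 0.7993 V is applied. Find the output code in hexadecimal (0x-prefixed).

With 65536 levels over 1.25 V, one step is 19.07 µV.
(0.7993 − 0) / 1.90735e-05 = 41906.340 LSBs.
⌊·⌋(41906.340) = 41906.
In hexadecimal (0x-prefixed): 0xA3B2.

code 0xA3B2 (decimal 41906)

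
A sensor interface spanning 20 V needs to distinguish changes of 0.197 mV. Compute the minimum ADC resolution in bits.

17 bits

Number of steps required ≥ 20 V / 0.197 mV = 101522.84.
Need 2^N ≥ 101522.84; 2^16 = 65536, 2^17 = 131072.
Minimum N = 17.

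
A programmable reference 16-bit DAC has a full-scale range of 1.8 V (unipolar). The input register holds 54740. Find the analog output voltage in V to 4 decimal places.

LSB = 1.8 V / 2^16 = 27.47 µV.
V_out = 0 + 54740 × 2.74658e-05 V = 1.50348 V.

1.5035 V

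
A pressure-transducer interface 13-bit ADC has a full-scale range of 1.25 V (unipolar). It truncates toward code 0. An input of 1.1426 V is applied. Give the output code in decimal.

code 7488

LSB = 1.25 V / 8192 = 152.59 µV.
(V_in − V_low)/LSB = (1.1426 − 0) / 0.000152588 = 7488.143.
Floor → code 7488.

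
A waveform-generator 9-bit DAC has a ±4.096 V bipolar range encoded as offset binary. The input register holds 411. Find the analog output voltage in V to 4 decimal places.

2.4800 V

LSB = 8.192 V / 2^9 = 16.000 mV.
V_out = (−4.096) + 411 × 0.016 V = 2.48 V.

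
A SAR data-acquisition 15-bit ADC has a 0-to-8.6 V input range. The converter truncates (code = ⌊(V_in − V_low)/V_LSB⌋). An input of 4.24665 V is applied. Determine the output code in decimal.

With 32768 levels over 8.6 V, one step is 262.45 µV.
(4.24665 − 0) / 0.000262451 = 16180.724 LSBs.
⌊·⌋(16180.724) = 16180.

code 16180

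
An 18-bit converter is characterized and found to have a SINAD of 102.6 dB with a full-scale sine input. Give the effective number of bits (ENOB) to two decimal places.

16.75 bits

ENOB = (SINAD − 1.76) / 6.02 = (102.6 − 1.76)/6.02 = 16.751.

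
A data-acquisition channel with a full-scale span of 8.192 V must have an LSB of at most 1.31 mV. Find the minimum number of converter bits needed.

Number of steps required ≥ 8.192 V / 1.31 mV = 6253.44.
Need 2^N ≥ 6253.44; 2^12 = 4096, 2^13 = 8192.
Minimum N = 13.

13 bits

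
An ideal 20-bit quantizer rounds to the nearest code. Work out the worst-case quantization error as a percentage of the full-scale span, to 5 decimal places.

0.00005 %

Rounding → worst-case error = ½ LSB = V_FS/2^21, so 100/2097152 = 4.76837e-05 % of full scale.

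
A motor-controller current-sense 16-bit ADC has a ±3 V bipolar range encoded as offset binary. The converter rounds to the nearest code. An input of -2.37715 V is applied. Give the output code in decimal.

code 6803

Full-scale span = 6 V; LSB = 6/2^16 = 91.55 µV.
(V_in − V_low)/LSB = (-2.37715 − (−3)) / 9.15527e-05 = 6803.183.
Round → code 6803.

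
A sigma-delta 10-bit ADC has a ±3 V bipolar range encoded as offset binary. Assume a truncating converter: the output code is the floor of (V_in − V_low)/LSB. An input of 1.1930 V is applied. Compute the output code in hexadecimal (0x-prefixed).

Full-scale span = 6 V; LSB = 6/2^10 = 5.859 mV.
(V_in − V_low)/LSB = (1.1930 − (−3)) / 0.00585938 = 715.605.
So the output code is 715.
In hexadecimal (0x-prefixed): 0x2CB.

code 0x2CB (decimal 715)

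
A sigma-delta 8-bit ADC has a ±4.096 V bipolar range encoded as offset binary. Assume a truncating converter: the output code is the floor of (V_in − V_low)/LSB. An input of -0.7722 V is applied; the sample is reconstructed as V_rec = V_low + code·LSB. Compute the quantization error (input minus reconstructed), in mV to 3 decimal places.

Step size: 8.192 V ÷ 2^8 = 32.000 mV.
(-0.7722 − (−4.096))/0.032 = 103.8688; ⌊·⌋ gives code 103.
V_rec = (−4.096) + 103·0.032 = -0.8 V.
V_in − V_rec = 0.0278 V = 27.800 mV.

27.800 mV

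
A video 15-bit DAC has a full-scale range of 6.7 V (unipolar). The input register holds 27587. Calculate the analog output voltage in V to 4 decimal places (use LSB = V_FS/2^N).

5.6407 V

LSB = 6.7 V / 2^15 = 204.47 µV.
V_out = 0 + 27587 × 0.000204468 V = 5.64065 V.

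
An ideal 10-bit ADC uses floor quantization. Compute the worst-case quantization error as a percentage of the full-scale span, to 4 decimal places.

0.0977 %

Truncating → worst-case error = 1 LSB = V_FS/2^10, so 100/1024 = 0.0976562 % of full scale.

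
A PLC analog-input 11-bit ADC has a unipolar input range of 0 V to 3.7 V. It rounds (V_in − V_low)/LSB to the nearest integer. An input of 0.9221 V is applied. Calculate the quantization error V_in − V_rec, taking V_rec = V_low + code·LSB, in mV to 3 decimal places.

One LSB is 3.7 V / 2048 = 1.807 mV.
(0.9221 − 0)/0.00180664 = 510.3948; round gives code 510.
Code 510 maps back to 0 + 510×0.00180664 V = 0.92138672 V.
V_in − V_rec = 0.000713281 V = 0.713 mV.

0.713 mV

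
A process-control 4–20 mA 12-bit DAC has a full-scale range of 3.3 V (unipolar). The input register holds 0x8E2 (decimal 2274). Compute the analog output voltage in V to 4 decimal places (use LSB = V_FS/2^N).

1.8321 V

LSB = 3.3 V / 2^12 = 0.806 mV.
Code 0x8E2 = 2274 decimal.
V_out = 0 + 2274 × 0.000805664 V = 1.83208 V.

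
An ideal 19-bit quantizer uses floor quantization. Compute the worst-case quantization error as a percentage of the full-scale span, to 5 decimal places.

0.00019 %

Truncating → worst-case error = 1 LSB = V_FS/2^19, so 100/524288 = 0.000190735 % of full scale.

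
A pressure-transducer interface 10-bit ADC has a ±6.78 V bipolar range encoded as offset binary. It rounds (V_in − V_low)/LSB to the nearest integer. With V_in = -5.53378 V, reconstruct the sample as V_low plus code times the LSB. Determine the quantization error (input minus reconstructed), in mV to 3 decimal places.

1.454 mV

Step size: 13.56 V ÷ 2^10 = 13.242 mV.
(-5.53378 − (−6.78))/0.0132422 = 94.1098; round gives code 94.
V_rec = (−6.78) + 94·0.0132422 = -5.5352344 V.
Difference: 0.00145437 V → 1.454 mV.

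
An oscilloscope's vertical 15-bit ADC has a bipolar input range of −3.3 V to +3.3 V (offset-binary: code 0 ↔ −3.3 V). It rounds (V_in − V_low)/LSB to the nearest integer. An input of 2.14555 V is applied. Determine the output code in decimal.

LSB = 6.6 V / 32768 = 201.42 µV.
(V_in − V_low)/LSB = (2.14555 − (−3.3)) / 0.000201416 = 27036.331.
So the output code is 27036.

code 27036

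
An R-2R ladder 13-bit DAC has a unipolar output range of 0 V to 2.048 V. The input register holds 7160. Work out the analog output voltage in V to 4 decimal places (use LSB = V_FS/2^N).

1.7900 V

LSB = 2.048 V / 2^13 = 250.00 µV.
V_out = 0 + 7160 × 0.00025 V = 1.79 V.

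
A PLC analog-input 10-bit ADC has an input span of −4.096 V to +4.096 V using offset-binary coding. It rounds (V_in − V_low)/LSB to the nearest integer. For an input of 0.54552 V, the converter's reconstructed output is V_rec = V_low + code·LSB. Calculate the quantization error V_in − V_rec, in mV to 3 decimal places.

1.520 mV

One LSB is 8.192 V / 1024 = 8.000 mV.
(V_in − V_low)/LSB = (0.54552 − (−4.096))/0.008 = 580.1900 → code 580 (round).
Reconstructed: 0.544 V.
Difference: 0.00152 V → 1.520 mV.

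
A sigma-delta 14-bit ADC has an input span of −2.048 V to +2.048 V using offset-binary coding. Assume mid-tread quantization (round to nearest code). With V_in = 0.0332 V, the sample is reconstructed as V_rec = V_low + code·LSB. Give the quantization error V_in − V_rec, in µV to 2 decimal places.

-50.00 µV

One LSB is 4.096 V / 16384 = 250.00 µV.
Scaled input = 8324.8000 LSBs, so code = 8325.
Code 8325 maps back to (−2.048) + 8325×0.00025 V = 0.03325 V.
Error = 0.0332 − 0.03325 = -5e-05 V = -50.00 µV.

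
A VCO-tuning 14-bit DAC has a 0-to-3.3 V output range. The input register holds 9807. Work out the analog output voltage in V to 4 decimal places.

LSB = 3.3 V / 2^14 = 201.42 µV.
V_out = 0 + 9807 × 0.000201416 V = 1.97529 V.

1.9753 V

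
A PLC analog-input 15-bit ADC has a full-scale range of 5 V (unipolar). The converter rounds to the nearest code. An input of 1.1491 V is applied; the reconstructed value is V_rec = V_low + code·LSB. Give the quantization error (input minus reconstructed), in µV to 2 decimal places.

-39.40 µV

One LSB is 5 V / 32768 = 152.59 µV.
(V_in − V_low)/LSB = (1.1491 − 0)/0.000152588 = 7530.7418 → code 7531 (round).
V_rec = 0 + 7531·0.000152588 = 1.1491394 V.
V_in − V_rec = -3.94043e-05 V = -39.40 µV.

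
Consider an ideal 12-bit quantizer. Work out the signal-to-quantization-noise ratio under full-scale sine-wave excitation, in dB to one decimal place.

74.0 dB

SNR ≈ 6.02·N + 1.76 dB = 6.02·12 + 1.76 = 74.00 dB.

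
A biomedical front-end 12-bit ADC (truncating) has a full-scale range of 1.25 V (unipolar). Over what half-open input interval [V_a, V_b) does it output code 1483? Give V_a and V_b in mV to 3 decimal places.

LSB = 1.25/2^12 = 305.18 µV.
V_a = V_low + 1483·LSB = 0.452576 V; V_b = V_low + 1484·LSB = 0.452881 V.

[452.576 mV, 452.881 mV)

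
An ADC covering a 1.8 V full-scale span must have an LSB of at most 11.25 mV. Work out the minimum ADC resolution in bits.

Number of steps required ≥ 1.8 V / 11.25 mV = 160.00.
Need 2^N ≥ 160.00; 2^7 = 128, 2^8 = 256.
Minimum N = 8.

8 bits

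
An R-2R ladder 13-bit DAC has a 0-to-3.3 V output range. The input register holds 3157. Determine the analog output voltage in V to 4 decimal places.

LSB = 3.3 V / 2^13 = 402.83 µV.
V_out = 0 + 3157 × 0.000402832 V = 1.27174 V.

1.2717 V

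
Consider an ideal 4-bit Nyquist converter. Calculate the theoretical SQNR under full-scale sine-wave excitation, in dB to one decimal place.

SNR ≈ 6.02·N + 1.76 dB = 6.02·4 + 1.76 = 25.84 dB.

25.8 dB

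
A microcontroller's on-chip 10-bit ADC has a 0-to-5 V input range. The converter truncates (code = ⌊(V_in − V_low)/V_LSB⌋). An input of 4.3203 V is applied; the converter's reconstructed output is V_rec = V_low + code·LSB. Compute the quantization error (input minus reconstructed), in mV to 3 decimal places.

LSB = 5/2^10 = 4.883 mV.
(4.3203 − 0)/0.00488281 = 884.7974; ⌊·⌋ gives code 884.
Code 884 maps back to 0 + 884×0.00488281 V = 4.3164062 V.
V_in − V_rec = 0.00389375 V = 3.894 mV.

3.894 mV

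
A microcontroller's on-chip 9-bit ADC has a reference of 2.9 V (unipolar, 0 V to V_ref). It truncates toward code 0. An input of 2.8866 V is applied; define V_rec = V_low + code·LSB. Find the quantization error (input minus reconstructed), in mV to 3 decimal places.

3.592 mV

LSB = 2.9/2^9 = 5.664 mV.
(2.8866 − 0)/0.00566406 = 509.6342; ⌊·⌋ gives code 509.
Reconstructed: 2.8830078 V.
Difference: 0.00359219 V → 3.592 mV.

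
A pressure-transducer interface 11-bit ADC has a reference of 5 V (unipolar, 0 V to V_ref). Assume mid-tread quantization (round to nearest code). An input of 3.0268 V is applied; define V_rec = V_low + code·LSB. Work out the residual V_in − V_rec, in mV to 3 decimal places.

-0.544 mV

LSB = 5/2^11 = 2.441 mV.
(V_in − V_low)/LSB = (3.0268 − 0)/0.00244141 = 1239.7773 → code 1240 (round).
V_rec = 0 + 1240·0.00244141 = 3.0273438 V.
Difference: -0.00054375 V → -0.544 mV.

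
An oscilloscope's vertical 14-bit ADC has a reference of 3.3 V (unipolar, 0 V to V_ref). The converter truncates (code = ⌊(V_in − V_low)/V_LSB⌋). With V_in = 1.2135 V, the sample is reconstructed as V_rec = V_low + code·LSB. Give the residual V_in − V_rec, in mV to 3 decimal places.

0.170 mV

Step size: 3.3 V ÷ 2^14 = 201.42 µV.
(1.2135 − 0)/0.000201416 = 6024.8436; ⌊·⌋ gives code 6024.
V_rec = 0 + 6024·0.000201416 = 1.2133301 V.
Difference: 0.000169922 V → 0.170 mV.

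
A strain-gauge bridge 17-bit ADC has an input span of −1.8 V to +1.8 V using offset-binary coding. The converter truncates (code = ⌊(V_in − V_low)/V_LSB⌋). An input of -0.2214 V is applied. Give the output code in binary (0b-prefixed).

code 0b1110000010000011 (decimal 57475)

With 131072 levels over 3.6 V, one step is 27.47 µV.
(-0.2214 − (−1.8)) / 2.74658e-05 = 57475.072 LSBs.
So the output code is 57475.
In binary (0b-prefixed): 0b1110000010000011.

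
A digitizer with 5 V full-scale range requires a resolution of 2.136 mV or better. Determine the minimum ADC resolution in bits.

Number of steps required ≥ 5 V / 2.136 mV = 2340.82.
Need 2^N ≥ 2340.82; 2^11 = 2048, 2^12 = 4096.
Minimum N = 12.

12 bits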